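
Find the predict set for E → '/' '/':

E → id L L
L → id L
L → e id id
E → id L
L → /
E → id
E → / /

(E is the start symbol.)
PREDICT(E → '/' '/') = (FIRST(RHS) \ {ε}) ∪ (FOLLOW(E) if ε ∈ FIRST(RHS), i.e. RHS ⇒* ε)
FIRST('/' '/') = { '/' }
ε ∉ FIRST('/' '/'), so FOLLOW(E) is not added.
PREDICT(E → '/' '/') = { '/' }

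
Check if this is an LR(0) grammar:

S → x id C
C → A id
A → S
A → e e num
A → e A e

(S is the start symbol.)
A grammar is LR(0) if no state in the canonical LR(0) collection has:
  - both a shift item (dot before a terminal) and a complete item (shift-reduce conflict), or
  - two or more complete items (reduce-reduce conflict; the accept item [S' → S .] counts as a complete item here).

Augment with S' → S and build the canonical LR(0) collection (I0 = CLOSURE({[S' → . S]}), then GOTO on every symbol after a dot until no new states appear). It has 13 states:
  I0: { [S → . x id C], [S' → . S] }  — shift
  I1: { [S' → S .] }  — accept
  I2: { [S → x . id C] }  — shift
  I3: { [A → . S], [A → . e A e], [A → . e e num], [C → . A id], [S → . x id C], [S → x id . C] }  — shift
  I4: { [C → A . id] }  — shift
  I5: { [S → x id C .] }  — reduce
  I6: { [A → S .] }  — reduce
  I7: { [A → . S], [A → . e A e], [A → . e e num], [A → e . A e], [A → e . e num], [S → . x id C] }  — shift
  I8: { [A → e A . e] }  — shift
  I9: { [A → . S], [A → . e A e], [A → . e e num], [A → e . A e], [A → e . e num], [A → e e . num], [S → . x id C] }  — shift
  I10: { [A → e e num .] }  — reduce
  I11: { [A → e A e .] }  — reduce
  I12: { [C → A id .] }  — reduce

Every state is either a pure shift/goto state or contains exactly one complete item and nothing to shift — no conflicts. The grammar is LR(0).

Answer: Yes, the grammar is LR(0)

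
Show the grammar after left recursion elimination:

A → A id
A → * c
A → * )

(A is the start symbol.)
A is directly left-recursive. The standard transformation for
  A → A α₁ | ... | A α_m | β₁ | ... | β_n
is
  A  → β₁ A' | ... | β_n A'
  A' → α₁ A' | ... | α_m A' | ε

A → * c becomes A → * c A'
A → * ) becomes A → * ) A'
A → A id becomes A' → id A'
Add A' → ε

Resulting grammar:
A → * c A'
A → * ) A'
A' → id A'
A' → ε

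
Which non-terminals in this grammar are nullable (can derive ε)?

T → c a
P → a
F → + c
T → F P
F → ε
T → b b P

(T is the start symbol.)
{ 'F' }

A non-terminal is nullable if it can derive ε (the empty string): either it has an ε-production, or it has a production whose right-hand side consists entirely of nullable non-terminals.

ε-productions: F → ε
So F is immediately nullable.
No further non-terminal can be added: every production for the remaining non-terminals contains a terminal or a non-nullable non-terminal.
Nullable = { 'F' }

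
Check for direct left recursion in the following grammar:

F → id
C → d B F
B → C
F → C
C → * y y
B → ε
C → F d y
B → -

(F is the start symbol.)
No direct left recursion

Direct left recursion occurs when N → N α for some non-terminal N (the right-hand side begins with the left-hand side itself).

F → id: starts with id
C → d B F: starts with d
B → C: starts with C
F → C: starts with C
C → * y y: starts with '*'
B → ε: starts with ε
C → F d y: starts with F
B → -: starts with '-'

No direct left recursion found.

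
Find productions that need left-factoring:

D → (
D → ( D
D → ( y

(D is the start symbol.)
Yes, D has productions with common prefix '('

Left-factoring is needed when two productions for the same non-terminal
share a common prefix on the right-hand side.

Productions for D:
  D → (
  D → ( D
  D → ( y

Found common prefix '(' in productions for D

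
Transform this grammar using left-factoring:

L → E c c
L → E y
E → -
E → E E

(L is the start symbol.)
Left-factoring transforms A → αβ₁ | αβ₂ into A → αA' and A' → β₁ | β₂
(α is the longest common prefix among the alternatives). Repeat until
no nonterminal has two alternatives with a common prefix.

Round 1: L has alternatives sharing prefix 'E'. Introduce L': L → E L'
  Add: L' → c c
  Add: L' → y

No remaining common prefixes — done.

Resulting grammar:
L → E L'
L' → c c
L' → y
E → -
E → E E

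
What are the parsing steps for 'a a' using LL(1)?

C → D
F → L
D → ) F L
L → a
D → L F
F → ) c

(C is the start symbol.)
LL(1) parsing maintains a stack (initially the start symbol over $) and the input. At each step: if the stack top is a terminal, match it against the current input token; if it is a non-terminal N, replace it with the RHS of M[N, lookahead] (the unique production whose predict set contains the lookahead).

Stack is shown with the top on the left.

Stack  Input  Action
--------------------
C $    a a $  output C → D
D $    a a $  output D → L F
L F $  a a $  output L → a
a F $  a a $  match 'a'
F $    a $    output F → L
L $    a $    output L → a
a $    a $    match 'a'
$      $      accept

The string is accepted.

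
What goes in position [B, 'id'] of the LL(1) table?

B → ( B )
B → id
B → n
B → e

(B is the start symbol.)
B → id

To find M[B, 'id'], we find productions for B where 'id' is in the predict set (PREDICT(N → α) = (FIRST(α) \ {ε}) ∪ (FOLLOW(N) if α ⇒* ε)).

B → ( B ): PREDICT = { '(' }
B → id: PREDICT = { 'id' }
  'id' is in predict set, so this production goes in M[B, 'id']
B → n: PREDICT = { 'n' }
B → e: PREDICT = { 'e' }

M[B, 'id'] = B → id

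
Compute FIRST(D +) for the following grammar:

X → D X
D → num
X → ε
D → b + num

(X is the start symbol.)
{ 'b', 'num' }

FIRST sets of the non-terminals involved (from the grammar, by fixed-point iteration):
  FIRST(D) = { 'b', 'num' }

To compute FIRST(D +), process the symbols left to right:
Symbol D is a non-terminal. Add FIRST(D) \ {ε} = { 'b', 'num' }
D is not nullable (ε ∉ FIRST(D)), so stop here.
FIRST(D +) = { 'b', 'num' }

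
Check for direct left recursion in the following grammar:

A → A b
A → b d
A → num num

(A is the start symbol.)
Yes, A is left-recursive

Direct left recursion occurs when N → N α for some non-terminal N (the right-hand side begins with the left-hand side itself).

A → A b: LEFT RECURSIVE (starts with A)
A → b d: starts with b
A → num num: starts with num

The grammar has direct left recursion on: A.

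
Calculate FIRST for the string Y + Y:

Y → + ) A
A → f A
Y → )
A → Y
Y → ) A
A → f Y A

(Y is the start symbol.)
FIRST sets of the non-terminals involved (from the grammar, by fixed-point iteration):
  FIRST(Y) = { ')', '+' }

To compute FIRST(Y + Y), process the symbols left to right:
Symbol Y is a non-terminal. Add FIRST(Y) \ {ε} = { ')', '+' }
Y is not nullable (ε ∉ FIRST(Y)), so stop here.
FIRST(Y + Y) = { ')', '+' }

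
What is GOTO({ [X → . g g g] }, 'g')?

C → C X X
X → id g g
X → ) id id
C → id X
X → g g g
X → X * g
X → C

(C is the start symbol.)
GOTO(I, 'g') = CLOSURE({ [A → αX.β] : [A → α.Xβ] ∈ I, X = 'g' })

Items with dot before 'g', with the dot advanced:
  [X → . g g g] → [X → g . g g]
Closure adds nothing (no advanced item has the dot before a non-terminal).

GOTO = { [X → g . g g] }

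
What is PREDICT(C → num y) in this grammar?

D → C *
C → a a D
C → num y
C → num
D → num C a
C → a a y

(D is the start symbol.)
{ 'num' }

PREDICT(C → num y) = (FIRST(RHS) \ {ε}) ∪ (FOLLOW(C) if ε ∈ FIRST(RHS), i.e. RHS ⇒* ε)
FIRST(num y) = { 'num' }
ε ∉ FIRST(num y), so FOLLOW(C) is not added.
PREDICT(C → num y) = { 'num' }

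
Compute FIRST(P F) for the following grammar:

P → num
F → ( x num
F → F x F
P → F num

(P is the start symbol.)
{ '(', 'num' }

FIRST sets of the non-terminals involved (from the grammar, by fixed-point iteration):
  FIRST(P) = { '(', 'num' }

To compute FIRST(P F), process the symbols left to right:
Symbol P is a non-terminal. Add FIRST(P) \ {ε} = { '(', 'num' }
P is not nullable (ε ∉ FIRST(P)), so stop here.
FIRST(P F) = { '(', 'num' }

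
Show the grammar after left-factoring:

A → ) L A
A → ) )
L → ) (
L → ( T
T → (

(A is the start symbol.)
Left-factoring transforms A → αβ₁ | αβ₂ into A → αA' and A' → β₁ | β₂
(α is the longest common prefix among the alternatives). Repeat until
no nonterminal has two alternatives with a common prefix.

Round 1: A has alternatives sharing prefix ')'. Introduce A': A → ) A'
  Add: A' → L A
  Add: A' → )

No remaining common prefixes — done.

Resulting grammar:
A → ) A'
A' → L A
A' → )
L → ) (
L → ( T
T → (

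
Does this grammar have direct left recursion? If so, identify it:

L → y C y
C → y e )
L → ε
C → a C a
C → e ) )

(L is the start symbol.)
L → y C y: starts with y
C → y e ): starts with y
L → ε: starts with ε
C → a C a: starts with a
C → e ) ): starts with e

No direct left recursion found.

Answer: No direct left recursion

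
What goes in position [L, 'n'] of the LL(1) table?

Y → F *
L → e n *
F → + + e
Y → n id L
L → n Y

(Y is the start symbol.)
L → n Y

To find M[L, 'n'], we find productions for L where 'n' is in the predict set (PREDICT(N → α) = (FIRST(α) \ {ε}) ∪ (FOLLOW(N) if α ⇒* ε)).

L → e n *: PREDICT = { 'e' }
L → n Y: PREDICT = { 'n' }
  'n' is in predict set, so this production goes in M[L, 'n']

M[L, 'n'] = L → n Y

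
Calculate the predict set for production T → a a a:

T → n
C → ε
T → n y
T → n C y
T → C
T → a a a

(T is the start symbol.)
PREDICT(T → a a a) = (FIRST(RHS) \ {ε}) ∪ (FOLLOW(T) if ε ∈ FIRST(RHS), i.e. RHS ⇒* ε)
FIRST(a a a) = { 'a' }
ε ∉ FIRST(a a a), so FOLLOW(T) is not added.
PREDICT(T → a a a) = { 'a' }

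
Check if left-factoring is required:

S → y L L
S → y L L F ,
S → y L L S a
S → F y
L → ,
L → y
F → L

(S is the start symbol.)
Yes, S has productions with common prefix 'y L L'

Left-factoring is needed when two productions for the same non-terminal
share a common prefix on the right-hand side.

Productions for S:
  S → y L L
  S → y L L F ,
  S → y L L S a
  S → F y
Productions for L:
  L → ,
  L → y

Found common prefix 'y L L' in productions for S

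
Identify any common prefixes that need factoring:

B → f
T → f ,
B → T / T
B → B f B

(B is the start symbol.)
No, left-factoring is not needed

Left-factoring is needed when two productions for the same non-terminal
share a common prefix on the right-hand side.

Productions for B:
  B → f
  B → T / T
  B → B f B

No common prefixes found.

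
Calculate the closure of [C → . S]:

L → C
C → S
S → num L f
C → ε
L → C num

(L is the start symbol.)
{ [C → . S], [S → . num L f] }

To compute CLOSURE, for each item [A → α.Bβ] where B is a non-terminal, add [B → .γ] for all productions B → γ; repeat for the newly added items until nothing changes.

Start with: [C → . S]
  [C → . S] has the dot before S: add [S → . num L f]
No further items can be added.

CLOSURE = { [C → . S], [S → . num L f] }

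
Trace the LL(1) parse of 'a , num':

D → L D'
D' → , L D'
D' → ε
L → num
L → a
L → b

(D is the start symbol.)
Stack is shown with the top on the left.

Stack     Input      Action
---------------------------
D $       a , num $  output D → L D'
L D' $    a , num $  output L → a
a D' $    a , num $  match 'a'
D' $      , num $    output D' → , L D'
, L D' $  , num $    match ','
L D' $    num $      output L → num
num D' $  num $      match 'num'
D' $      $          output D' → ε
$         $          accept

The string is accepted.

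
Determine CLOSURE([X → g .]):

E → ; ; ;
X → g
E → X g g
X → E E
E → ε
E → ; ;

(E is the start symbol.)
{ [X → g .] }

Start with: [X → g .]
The dot is at the end, so nothing is added.

CLOSURE = { [X → g .] }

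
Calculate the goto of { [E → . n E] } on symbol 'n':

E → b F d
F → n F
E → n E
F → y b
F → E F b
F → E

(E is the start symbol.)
GOTO(I, 'n') = CLOSURE({ [A → αX.β] : [A → α.Xβ] ∈ I, X = 'n' })

Items with dot before 'n', with the dot advanced:
  [E → . n E] → [E → n . E]
Closure of the advanced items:
  [E → n . E] has the dot before E: add [E → . b F d], [E → . n E]

GOTO = { [E → . b F d], [E → . n E], [E → n . E] }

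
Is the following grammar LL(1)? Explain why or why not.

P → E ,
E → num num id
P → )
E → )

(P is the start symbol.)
No. Predict set conflict for P: { ')' }

Relevant sets:
  FIRST(E) = { ')', 'num' }

For P:
  PREDICT(P → E ',') = { ')', 'num' }
  PREDICT(P → ')') = { ')' }
For E:
  PREDICT(E → num num id) = { 'num' }
  PREDICT(E → ')') = { ')' }

Conflict found: Predict set conflict for P: { ')' }
The grammar is NOT LL(1).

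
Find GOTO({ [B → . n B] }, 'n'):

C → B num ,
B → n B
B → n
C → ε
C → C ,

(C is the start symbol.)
{ [B → . n B], [B → . n], [B → n . B] }

GOTO(I, 'n') = CLOSURE({ [A → αX.β] : [A → α.Xβ] ∈ I, X = 'n' })

Items with dot before 'n', with the dot advanced:
  [B → . n B] → [B → n . B]
Closure of the advanced items:
  [B → n . B] has the dot before B: add [B → . n B], [B → . n]

GOTO = { [B → . n B], [B → . n], [B → n . B] }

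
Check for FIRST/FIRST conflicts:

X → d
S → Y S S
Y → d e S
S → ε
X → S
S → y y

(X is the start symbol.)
Yes. X → d / X → S on { 'd' }

FIRST sets of the non-terminals at (or reachable through a nullable prefix from) the front of some alternative:
  FIRST(S) = { 'd', 'y', ε }
  FIRST(Y) = { 'd' }

Productions for X:
  X → d: FIRST = { 'd' }
  X → S: FIRST = { 'd', 'y', ε }
Productions for S:
  S → Y S S: FIRST = { 'd' }
  S → ε: FIRST = { ε }
  S → y y: FIRST = { 'y' }
Y has only one production, so no FIRST/FIRST conflict is possible there.

Conflict for X: X → d and X → S
  Overlap: { 'd' }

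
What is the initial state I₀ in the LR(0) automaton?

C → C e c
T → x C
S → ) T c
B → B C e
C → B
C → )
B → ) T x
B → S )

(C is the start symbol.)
First, augment the grammar with C' → C
I₀ = CLOSURE({ [C' → . C] }):
  [C' → . C] has the dot before C: add [C → . C e c], [C → . B], [C → . )]
  [C → . B] has the dot before B: add [B → . B C e], [B → . ) T x], [B → . S )]
  [B → . S )] has the dot before S: add [S → . ) T c]
No further items can be added.

I₀ = { [B → . ) T x], [B → . B C e], [B → . S )], [C → . )], [C → . B], [C → . C e c], [C' → . C], [S → . ) T c] }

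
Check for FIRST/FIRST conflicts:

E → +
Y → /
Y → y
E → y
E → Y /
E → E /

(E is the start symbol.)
FIRST sets of the non-terminals at (or reachable through a nullable prefix from) the front of some alternative:
  FIRST(Y) = { '/', 'y' }
  FIRST(E) = { '+', '/', 'y' }

Productions for E:
  E → +: FIRST = { '+' }
  E → y: FIRST = { 'y' }
  E → Y /: FIRST = { '/', 'y' }
  E → E /: FIRST = { '+', '/', 'y' }
Productions for Y:
  Y → /: FIRST = { '/' }
  Y → y: FIRST = { 'y' }

Conflict for E: E → + and E → E /
  Overlap: { '+' }
Conflict for E: E → y and E → Y /
  Overlap: { 'y' }
Conflict for E: E → y and E → E /
  Overlap: { 'y' }
Conflict for E: E → Y / and E → E /
  Overlap: { '/', 'y' }

Answer: Yes. E → '+' / E → E '/' on { '+' }; E → y / E → Y '/' on { 'y' }; E → y / E → E '/' on { 'y' }; E → Y '/' / E → E '/' on { '/', 'y' }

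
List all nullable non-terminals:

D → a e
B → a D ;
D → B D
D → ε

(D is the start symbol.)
A non-terminal is nullable if it can derive ε (the empty string): either it has an ε-production, or it has a production whose right-hand side consists entirely of nullable non-terminals.

ε-productions: D → ε
So D is immediately nullable.
No further non-terminal can be added: every production for the remaining non-terminals contains a terminal or a non-nullable non-terminal.
Nullable = { 'D' }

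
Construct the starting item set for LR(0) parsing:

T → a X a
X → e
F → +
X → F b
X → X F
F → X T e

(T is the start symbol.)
{ [T → . a X a], [T' → . T] }

First, augment the grammar with T' → T
I₀ = CLOSURE({ [T' → . T] }):
  [T' → . T] has the dot before T: add [T → . a X a]
No further items can be added.

I₀ = { [T → . a X a], [T' → . T] }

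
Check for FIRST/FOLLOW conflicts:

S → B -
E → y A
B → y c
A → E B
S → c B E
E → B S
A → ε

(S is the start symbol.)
A FIRST/FOLLOW conflict occurs when a non-terminal N has a nullable alternative N → β (β ⇒* ε) and another alternative N → α with FIRST(α) ∩ FOLLOW(N) ≠ ∅: on such a lookahead the parser cannot decide between expanding α and letting N vanish via β.

Nullable non-terminals: A.
FIRST sets used below: FIRST(E) = { 'y' }

A: nullable alternative(s) A → ε; FOLLOW(A) = { $, 'y' }
  A → E B: FIRST \ {ε} = { 'y' } — overlaps FOLLOW(A) on { 'y' }: CONFLICT
  A → ε: FIRST \ {ε} = { } — this is the only nullable alternative, skip

B, E, S have no nullable alternative, so no FIRST/FOLLOW check is needed there.

So the grammar has 1 FIRST/FOLLOW conflict (marked CONFLICT above).

Answer: Yes. A → E B with FOLLOW(A) on { 'y' }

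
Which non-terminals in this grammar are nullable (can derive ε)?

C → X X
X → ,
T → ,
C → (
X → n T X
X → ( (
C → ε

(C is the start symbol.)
A non-terminal is nullable if it can derive ε (the empty string): either it has an ε-production, or it has a production whose right-hand side consists entirely of nullable non-terminals.

ε-productions: C → ε
So C is immediately nullable.
No further non-terminal can be added: every production for the remaining non-terminals contains a terminal or a non-nullable non-terminal.
Nullable = { 'C' }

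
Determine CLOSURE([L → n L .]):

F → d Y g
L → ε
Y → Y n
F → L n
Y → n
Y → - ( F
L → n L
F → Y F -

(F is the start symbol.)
To compute CLOSURE, for each item [A → α.Bβ] where B is a non-terminal, add [B → .γ] for all productions B → γ; repeat for the newly added items until nothing changes.

Start with: [L → n L .]
The dot is at the end, so nothing is added.

CLOSURE = { [L → n L .] }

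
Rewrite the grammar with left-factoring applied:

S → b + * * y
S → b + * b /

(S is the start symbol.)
Left-factoring transforms A → αβ₁ | αβ₂ into A → αA' and A' → β₁ | β₂
(α is the longest common prefix among the alternatives). Repeat until
no nonterminal has two alternatives with a common prefix.

Round 1: S has alternatives sharing prefix 'b + *'. Introduce S': S → b + * S'
  Add: S' → * y
  Add: S' → b /

No remaining common prefixes — done.

Resulting grammar:
S → b + * S'
S' → * y
S' → b /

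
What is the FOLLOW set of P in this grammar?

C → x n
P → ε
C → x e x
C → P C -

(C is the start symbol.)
To compute FOLLOW(P), find every occurrence of P on a right-hand side N → α P β: add FIRST(β) \ {ε}, and if β is empty or nullable also add FOLLOW(N). Iterate to a fixed point.

In C → P C -: P is followed by C '-', add FIRST(C '-') \ {ε} = { 'x' }

Taking the union: FOLLOW(P) = { 'x' }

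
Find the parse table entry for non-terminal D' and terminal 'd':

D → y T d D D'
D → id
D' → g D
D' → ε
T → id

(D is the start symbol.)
To find M[D', 'd'], we find productions for D' where 'd' is in the predict set (PREDICT(N → α) = (FIRST(α) \ {ε}) ∪ (FOLLOW(N) if α ⇒* ε)).

Relevant sets:
  FOLLOW(D') = { $, 'g' }

D' → g D: PREDICT = { 'g' }
D' → ε: PREDICT = { $, 'g' }

M[D', 'd'] is empty (no production applies)

Answer: Empty (error entry)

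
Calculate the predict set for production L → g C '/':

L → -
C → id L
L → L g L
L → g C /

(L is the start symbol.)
PREDICT(L → g C '/') = (FIRST(RHS) \ {ε}) ∪ (FOLLOW(L) if ε ∈ FIRST(RHS), i.e. RHS ⇒* ε)
FIRST(g C '/') = { 'g' }
ε ∉ FIRST(g C '/'), so FOLLOW(L) is not added.
PREDICT(L → g C '/') = { 'g' }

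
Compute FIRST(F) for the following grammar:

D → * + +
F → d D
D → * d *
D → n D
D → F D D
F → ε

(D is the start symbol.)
{ 'd', ε }

To compute FIRST(F), examine every production with F on the left-hand side, reading each right-hand side left to right until a non-nullable symbol is reached.

From F → d D:
  - d is a terminal: add 'd' and stop
From F → ε:
  - ε-production, so ε ∈ FIRST(F)

Collecting: FIRST(F) = { 'd', ε }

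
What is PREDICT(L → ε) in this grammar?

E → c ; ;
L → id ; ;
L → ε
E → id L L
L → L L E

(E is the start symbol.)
{ $, 'c', 'id' }

PREDICT(L → ε) = (FIRST(RHS) \ {ε}) ∪ (FOLLOW(L) if ε ∈ FIRST(RHS), i.e. RHS ⇒* ε)
The right-hand side is ε (FIRST(ε) = { ε }), so the predict set is FOLLOW(L) = { $, 'c', 'id' }
PREDICT(L → ε) = { $, 'c', 'id' }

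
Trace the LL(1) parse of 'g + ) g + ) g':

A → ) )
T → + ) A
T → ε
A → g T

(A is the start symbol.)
LL(1) parsing maintains a stack (initially the start symbol over $) and the input. At each step: if the stack top is a terminal, match it against the current input token; if it is a non-terminal N, replace it with the RHS of M[N, lookahead] (the unique production whose predict set contains the lookahead).

Stack is shown with the top on the left.

Stack    Input            Action
--------------------------------
A $      g + ) g + ) g $  output A → g T
g T $    g + ) g + ) g $  match 'g'
T $      + ) g + ) g $    output T → + ) A
+ ) A $  + ) g + ) g $    match '+'
) A $    ) g + ) g $      match ')'
A $      g + ) g $        output A → g T
g T $    g + ) g $        match 'g'
T $      + ) g $          output T → + ) A
+ ) A $  + ) g $          match '+'
) A $    ) g $            match ')'
A $      g $              output A → g T
g T $    g $              match 'g'
T $      $                output T → ε
$        $                accept

The string is accepted.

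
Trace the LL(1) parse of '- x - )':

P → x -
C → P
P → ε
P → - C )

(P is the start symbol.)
Stack is shown with the top on the left.

Stack    Input      Action
--------------------------
P $      - x - ) $  output P → - C )
- C ) $  - x - ) $  match '-'
C ) $    x - ) $    output C → P
P ) $    x - ) $    output P → x -
x - ) $  x - ) $    match 'x'
- ) $    - ) $      match '-'
) $      ) $        match ')'
$        $          accept

The string is accepted.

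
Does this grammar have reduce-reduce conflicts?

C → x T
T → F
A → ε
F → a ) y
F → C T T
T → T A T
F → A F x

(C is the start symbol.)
Augment with C' → C and build the canonical LR(0) collection (I0 = CLOSURE({[C' → . C]}), then GOTO on every symbol after a dot until no new states appear). It has 18 states:
  I0: { [C → . x T], [C' → . C] }  — shift
  I1: { [C' → C .] }  — accept
  I2: { [A → .], [C → . x T], [C → x . T], [F → . A F x], [F → . C T T], [F → . a ) y], [T → . F], [T → . T A T] }  — shift, reduce
  I3: { [A → .], [C → . x T], [F → . A F x], [F → . C T T], [F → . a ) y], [F → A . F x] }  — shift, reduce
  I4: { [A → .], [C → . x T], [F → . A F x], [F → . C T T], [F → . a ) y], [F → C . T T], [T → . F], [T → . T A T] }  — shift, reduce
  I5: { [T → F .] }  — reduce
  I6: { [A → .], [C → x T .], [T → T . A T] }  — 2 reduces
  I7: { [F → a . ) y] }  — shift
  I8: { [F → a ) . y] }  — shift
  I9: { [F → a ) y .] }  — reduce
  I10: { [A → .], [C → . x T], [F → . A F x], [F → . C T T], [F → . a ) y], [T → . F], [T → . T A T], [T → T A . T] }  — shift, reduce
  I11: { [A → .], [T → T . A T], [T → T A T .] }  — 2 reduces
  I12: { [A → .], [C → . x T], [F → . A F x], [F → . C T T], [F → . a ) y], [F → C T . T], [T → . F], [T → . T A T], [T → T . A T] }  — shift, reduce
  I13: { [A → .], [C → . x T], [F → . A F x], [F → . C T T], [F → . a ) y], [F → A . F x], [T → . F], [T → . T A T], [T → T A . T] }  — shift, reduce
  I14: { [A → .], [F → C T T .], [T → T . A T] }  — 2 reduces
  I15: { [F → A F . x], [T → F .] }  — shift, reduce
  I16: { [F → A F x .] }  — reduce
  I17: { [F → A F . x] }  — shift

I6 contains complete items [A → .], [C → x T .] — reduce-reduce conflict.
I11 contains complete items [A → .], [T → T A T .] — reduce-reduce conflict.
I14 contains complete items [A → .], [F → C T T .] — reduce-reduce conflict.

Answer: Yes — I6: [A → .] vs [C → x T .]; I11: [A → .] vs [T → T A T .]; I14: [A → .] vs [F → C T T .]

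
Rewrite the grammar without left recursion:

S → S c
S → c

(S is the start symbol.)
S → c S'
S' → c S'
S' → ε

S is directly left-recursive. The standard transformation for
  A → A α₁ | ... | A α_m | β₁ | ... | β_n
is
  A  → β₁ A' | ... | β_n A'
  A' → α₁ A' | ... | α_m A' | ε

S → c becomes S → c S'
S → S c becomes S' → c S'
Add S' → ε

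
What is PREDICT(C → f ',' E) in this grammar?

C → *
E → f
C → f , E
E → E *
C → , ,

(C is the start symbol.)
{ 'f' }

PREDICT(C → f ',' E) = (FIRST(RHS) \ {ε}) ∪ (FOLLOW(C) if ε ∈ FIRST(RHS), i.e. RHS ⇒* ε)
FIRST(f ',' E) = { 'f' }
ε ∉ FIRST(f ',' E), so FOLLOW(C) is not added.
PREDICT(C → f ',' E) = { 'f' }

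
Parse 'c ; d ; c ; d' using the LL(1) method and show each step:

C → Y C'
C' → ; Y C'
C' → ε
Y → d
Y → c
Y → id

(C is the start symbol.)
LL(1) parsing maintains a stack (initially the start symbol over $) and the input. At each step: if the stack top is a terminal, match it against the current input token; if it is a non-terminal N, replace it with the RHS of M[N, lookahead] (the unique production whose predict set contains the lookahead).

Stack is shown with the top on the left.

Stack     Input            Action
---------------------------------
C $       c ; d ; c ; d $  output C → Y C'
Y C' $    c ; d ; c ; d $  output Y → c
c C' $    c ; d ; c ; d $  match 'c'
C' $      ; d ; c ; d $    output C' → ; Y C'
; Y C' $  ; d ; c ; d $    match ';'
Y C' $    d ; c ; d $      output Y → d
d C' $    d ; c ; d $      match 'd'
C' $      ; c ; d $        output C' → ; Y C'
; Y C' $  ; c ; d $        match ';'
Y C' $    c ; d $          output Y → c
c C' $    c ; d $          match 'c'
C' $      ; d $            output C' → ; Y C'
; Y C' $  ; d $            match ';'
Y C' $    d $              output Y → d
d C' $    d $              match 'd'
C' $      $                output C' → ε
$         $                accept

The string is accepted.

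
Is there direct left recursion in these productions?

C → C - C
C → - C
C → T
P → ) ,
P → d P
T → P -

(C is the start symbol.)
Direct left recursion occurs when N → N α for some non-terminal N (the right-hand side begins with the left-hand side itself).

C → C - C: LEFT RECURSIVE (starts with C)
C → - C: starts with '-'
C → T: starts with T
P → ) ,: starts with ')'
P → d P: starts with d
T → P -: starts with P

The grammar has direct left recursion on: C.

Answer: Yes, C is left-recursive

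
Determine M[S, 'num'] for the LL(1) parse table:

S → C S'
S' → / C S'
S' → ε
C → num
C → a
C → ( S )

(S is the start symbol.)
S → C S'

To find M[S, 'num'], we find productions for S where 'num' is in the predict set (PREDICT(N → α) = (FIRST(α) \ {ε}) ∪ (FOLLOW(N) if α ⇒* ε)).

Relevant sets:
  FIRST(C) = { '(', 'a', 'num' }

S → C S': PREDICT = { '(', 'a', 'num' }
  'num' is in predict set, so this production goes in M[S, 'num']

M[S, 'num'] = S → C S'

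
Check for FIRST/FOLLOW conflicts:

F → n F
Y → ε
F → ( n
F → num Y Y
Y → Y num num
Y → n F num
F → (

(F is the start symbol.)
Nullable non-terminals: Y.
FIRST sets used below: FIRST(Y) = { 'n', 'num', ε }

Y: nullable alternative(s) Y → ε; FOLLOW(Y) = { $, 'n', 'num' }
  Y → ε: FIRST \ {ε} = { } — this is the only nullable alternative, skip
  Y → Y num num: FIRST \ {ε} = { 'n', 'num' } — overlaps FOLLOW(Y) on { 'n', 'num' }: CONFLICT
  Y → n F num: FIRST \ {ε} = { 'n' } — overlaps FOLLOW(Y) on { 'n' }: CONFLICT

F has no nullable alternative, so no FIRST/FOLLOW check is needed there.

So the grammar has 2 FIRST/FOLLOW conflicts (marked CONFLICT above).

Answer: Yes. Y → Y num num with FOLLOW(Y) on { 'n', 'num' }; Y → n F num with FOLLOW(Y) on { 'n' }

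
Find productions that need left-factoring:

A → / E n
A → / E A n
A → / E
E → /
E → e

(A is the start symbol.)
Left-factoring is needed when two productions for the same non-terminal
share a common prefix on the right-hand side.

Productions for A:
  A → / E n
  A → / E A n
  A → / E
Productions for E:
  E → /
  E → e

Found common prefix '/ E' in productions for A

Answer: Yes, A has productions with common prefix '/ E'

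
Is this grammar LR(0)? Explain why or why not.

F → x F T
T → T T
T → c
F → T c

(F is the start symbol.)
No. Shift-reduce conflict between [F → x F T .] and [T → . c]

Augment with F' → F and build the canonical LR(0) collection (I0 = CLOSURE({[F' → . F]}), then GOTO on every symbol after a dot until no new states appear). It has 9 states:
  I0: { [F → . T c], [F → . x F T], [F' → . F], [T → . T T], [T → . c] }  — shift
  I1: { [F' → F .] }  — accept
  I2: { [F → T . c], [T → . T T], [T → . c], [T → T . T] }  — shift
  I3: { [T → c .] }  — reduce
  I4: { [F → . T c], [F → . x F T], [F → x . F T], [T → . T T], [T → . c] }  — shift
  I5: { [F → x F . T], [T → . T T], [T → . c] }  — shift
  I6: { [F → x F T .], [T → . T T], [T → . c], [T → T . T] }  — shift, reduce
  I7: { [T → . T T], [T → . c], [T → T . T], [T → T T .] }  — shift, reduce
  I8: { [F → T c .], [T → c .] }  — 2 reduces

Conflict in state I6:
  Shift-reduce conflict between [F → x F T .] and [T → . c]
So the grammar is NOT LR(0).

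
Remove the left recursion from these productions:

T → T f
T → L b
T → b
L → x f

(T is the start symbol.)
T → L b T'
T → b T'
T' → f T'
T' → ε
L → x f

T is directly left-recursive. The standard transformation for
  A → A α₁ | ... | A α_m | β₁ | ... | β_n
is
  A  → β₁ A' | ... | β_n A'
  A' → α₁ A' | ... | α_m A' | ε

T → L b becomes T → L b T'
T → b becomes T → b T'
T → T f becomes T' → f T'
Add T' → ε

Productions for other non-terminals are unchanged:
  L → x f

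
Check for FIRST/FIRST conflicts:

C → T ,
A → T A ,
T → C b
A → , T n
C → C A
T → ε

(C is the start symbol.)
A FIRST/FIRST conflict occurs when two productions N → α and N → β for the same non-terminal have FIRST(α) ∩ FIRST(β) ≠ ∅ (with ε ∈ FIRST of a nullable right-hand side, so two nullable alternatives also conflict).

FIRST sets of the non-terminals at (or reachable through a nullable prefix from) the front of some alternative:
  FIRST(T) = { ',', ε }
  FIRST(C) = { ',' }
  FIRST(A) = { ',' }

Productions for C:
  C → T ,: FIRST = { ',' }
  C → C A: FIRST = { ',' }
Productions for A:
  A → T A ,: FIRST = { ',' }
  A → , T n: FIRST = { ',' }
Productions for T:
  T → C b: FIRST = { ',' }
  T → ε: FIRST = { ε }

Conflict for C: C → T , and C → C A
  Overlap: { ',' }
Conflict for A: A → T A , and A → , T n
  Overlap: { ',' }

Answer: Yes. C → T ',' / C → C A on { ',' }; A → T A ',' / A → ',' T n on { ',' }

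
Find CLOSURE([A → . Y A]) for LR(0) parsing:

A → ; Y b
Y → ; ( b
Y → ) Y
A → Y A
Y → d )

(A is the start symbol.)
Start with: [A → . Y A]
  [A → . Y A] has the dot before Y: add [Y → . ; ( b], [Y → . ) Y], [Y → . d )]
No further items can be added.

CLOSURE = { [A → . Y A], [Y → . ) Y], [Y → . ; ( b], [Y → . d )] }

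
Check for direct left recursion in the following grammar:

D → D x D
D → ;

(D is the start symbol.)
Direct left recursion occurs when N → N α for some non-terminal N (the right-hand side begins with the left-hand side itself).

D → D x D: LEFT RECURSIVE (starts with D)
D → ;: starts with ';'

The grammar has direct left recursion on: D.

Answer: Yes, D is left-recursive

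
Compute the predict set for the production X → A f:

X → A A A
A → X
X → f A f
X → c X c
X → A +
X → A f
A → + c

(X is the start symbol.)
PREDICT(X → A f) = (FIRST(RHS) \ {ε}) ∪ (FOLLOW(X) if ε ∈ FIRST(RHS), i.e. RHS ⇒* ε)
FIRST(A) = { '+', 'c', 'f' }
FIRST(A f) = { '+', 'c', 'f' }
ε ∉ FIRST(A f), so FOLLOW(X) is not added.
PREDICT(X → A f) = { '+', 'c', 'f' }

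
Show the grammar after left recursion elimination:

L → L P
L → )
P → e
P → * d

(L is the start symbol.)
L → ) L'
L' → P L'
L' → ε
P → e
P → * d

L is directly left-recursive. The standard transformation for
  A → A α₁ | ... | A α_m | β₁ | ... | β_n
is
  A  → β₁ A' | ... | β_n A'
  A' → α₁ A' | ... | α_m A' | ε

L → ) becomes L → ) L'
L → L P becomes L' → P L'
Add L' → ε

Productions for other non-terminals are unchanged:
  P → e
  P → * d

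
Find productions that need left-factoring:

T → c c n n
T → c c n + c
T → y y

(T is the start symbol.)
Left-factoring is needed when two productions for the same non-terminal
share a common prefix on the right-hand side.

Productions for T:
  T → c c n n
  T → c c n + c
  T → y y

Found common prefix 'c c n' in productions for T

Answer: Yes, T has productions with common prefix 'c c n'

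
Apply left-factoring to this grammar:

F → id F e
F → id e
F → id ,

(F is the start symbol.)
F → id F'
F' → F e
F' → e
F' → ,

Left-factoring transforms A → αβ₁ | αβ₂ into A → αA' and A' → β₁ | β₂
(α is the longest common prefix among the alternatives). Repeat until
no nonterminal has two alternatives with a common prefix.

Round 1: F has alternatives sharing prefix 'id'. Introduce F': F → id F'
  Add: F' → F e
  Add: F' → e
  Add: F' → ,

No remaining common prefixes — done.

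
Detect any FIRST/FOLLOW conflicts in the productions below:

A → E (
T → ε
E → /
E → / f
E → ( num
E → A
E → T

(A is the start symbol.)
Yes. E → '(' num with FOLLOW(E) on { '(' }; E → A with FOLLOW(E) on { '(' }

A FIRST/FOLLOW conflict occurs when a non-terminal N has a nullable alternative N → β (β ⇒* ε) and another alternative N → α with FIRST(α) ∩ FOLLOW(N) ≠ ∅: on such a lookahead the parser cannot decide between expanding α and letting N vanish via β.

Nullable non-terminals: E, T.
FIRST sets used below: FIRST(A) = { '(', '/' }, FIRST(T) = { ε }

E: nullable alternative(s) E → T; FOLLOW(E) = { '(' }
  E → /: FIRST \ {ε} = { '/' } — disjoint from FOLLOW(E)
  E → / f: FIRST \ {ε} = { '/' } — disjoint from FOLLOW(E)
  E → ( num: FIRST \ {ε} = { '(' } — overlaps FOLLOW(E) on { '(' }: CONFLICT
  E → A: FIRST \ {ε} = { '(', '/' } — overlaps FOLLOW(E) on { '(' }: CONFLICT
  E → T: FIRST \ {ε} = { } — this is the only nullable alternative, skip
T has a nullable alternative but only one production, so nothing to check.

A has no nullable alternative, so no FIRST/FOLLOW check is needed there.

So the grammar has 2 FIRST/FOLLOW conflicts (marked CONFLICT above).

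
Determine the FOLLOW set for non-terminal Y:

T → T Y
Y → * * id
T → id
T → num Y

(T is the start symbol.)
{ $, '*' }

In T → T Y: Y is at the end, add FOLLOW(T)
In T → num Y: Y is at the end, add FOLLOW(T)

The FOLLOW sets referred to above (computed the same way, to a fixed point):
  FOLLOW(T) = { $, '*' }

Taking the union: FOLLOW(Y) = { $, '*' }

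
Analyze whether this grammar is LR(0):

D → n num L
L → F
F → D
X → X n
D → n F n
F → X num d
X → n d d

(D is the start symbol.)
Yes, the grammar is LR(0)

Augment with D' → D and build the canonical LR(0) collection (I0 = CLOSURE({[D' → . D]}), then GOTO on every symbol after a dot until no new states appear). It has 16 states:
  I0: { [D → . n F n], [D → . n num L], [D' → . D] }  — shift
  I1: { [D' → D .] }  — accept
  I2: { [D → . n F n], [D → . n num L], [D → n . F n], [D → n . num L], [F → . D], [F → . X num d], [X → . X n], [X → . n d d] }  — shift
  I3: { [F → D .] }  — reduce
  I4: { [D → n F . n] }  — shift
  I5: { [F → X . num d], [X → X . n] }  — shift
  I6: { [D → . n F n], [D → . n num L], [D → n . F n], [D → n . num L], [F → . D], [F → . X num d], [X → . X n], [X → . n d d], [X → n . d d] }  — shift
  I7: { [D → . n F n], [D → . n num L], [D → n num . L], [F → . D], [F → . X num d], [L → . F], [X → . X n], [X → . n d d] }  — shift
  I8: { [L → F .] }  — reduce
  I9: { [D → n num L .] }  — reduce
  I10: { [X → n d . d] }  — shift
  I11: { [X → n d d .] }  — reduce
  I12: { [X → X n .] }  — reduce
  I13: { [F → X num . d] }  — shift
  I14: { [F → X num d .] }  — reduce
  I15: { [D → n F n .] }  — reduce

Every state is either a pure shift/goto state or contains exactly one complete item and nothing to shift — no conflicts. The grammar is LR(0).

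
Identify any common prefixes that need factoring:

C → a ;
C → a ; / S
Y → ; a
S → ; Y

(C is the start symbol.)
Yes, C has productions with common prefix 'a ;'

Left-factoring is needed when two productions for the same non-terminal
share a common prefix on the right-hand side.

Productions for C:
  C → a ;
  C → a ; / S

Found common prefix 'a ;' in productions for C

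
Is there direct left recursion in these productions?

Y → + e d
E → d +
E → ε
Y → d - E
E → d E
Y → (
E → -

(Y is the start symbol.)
No direct left recursion

Direct left recursion occurs when N → N α for some non-terminal N (the right-hand side begins with the left-hand side itself).

Y → + e d: starts with '+'
E → d +: starts with d
E → ε: starts with ε
Y → d - E: starts with d
E → d E: starts with d
Y → (: starts with '('
E → -: starts with '-'

No direct left recursion found.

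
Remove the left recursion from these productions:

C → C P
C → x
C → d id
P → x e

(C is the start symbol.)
C is directly left-recursive. The standard transformation for
  A → A α₁ | ... | A α_m | β₁ | ... | β_n
is
  A  → β₁ A' | ... | β_n A'
  A' → α₁ A' | ... | α_m A' | ε

C → x becomes C → x C'
C → d id becomes C → d id C'
C → C P becomes C' → P C'
Add C' → ε

Productions for other non-terminals are unchanged:
  P → x e

Resulting grammar:
C → x C'
C → d id C'
C' → P C'
C' → ε
P → x e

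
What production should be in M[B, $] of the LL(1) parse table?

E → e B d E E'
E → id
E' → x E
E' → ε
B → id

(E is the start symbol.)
To find M[B, $], we find productions for B where $ is in the predict set (PREDICT(N → α) = (FIRST(α) \ {ε}) ∪ (FOLLOW(N) if α ⇒* ε)).

B → id: PREDICT = { 'id' }

M[B, $] is empty (no production applies)

Answer: Empty (error entry)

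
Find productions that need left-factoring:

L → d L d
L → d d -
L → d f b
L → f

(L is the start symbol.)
Yes, L has productions with common prefix 'd'

Left-factoring is needed when two productions for the same non-terminal
share a common prefix on the right-hand side.

Productions for L:
  L → d L d
  L → d d -
  L → d f b
  L → f

Found common prefix 'd' in productions for L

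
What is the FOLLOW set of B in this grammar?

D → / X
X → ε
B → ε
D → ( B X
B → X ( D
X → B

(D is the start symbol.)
{ $, '(' }

In D → ( B X: B is followed by X, add FIRST(X) \ {ε} = { '(' }
  X is nullable, so also add FOLLOW(D)
In X → B: B is at the end, add FOLLOW(X)

The FOLLOW sets referred to above (computed the same way, to a fixed point):
  FOLLOW(D) = { $, '(' }
  FOLLOW(X) = { $, '(' }

Taking the union: FOLLOW(B) = { $, '(' }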